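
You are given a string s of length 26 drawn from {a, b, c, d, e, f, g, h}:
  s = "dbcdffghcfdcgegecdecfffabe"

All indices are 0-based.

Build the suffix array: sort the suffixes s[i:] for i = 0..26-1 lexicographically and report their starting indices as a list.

rank→(start, suffix):
  0 → (23, 'abe')
  1 → (1, 'bcdffghcfdcgegecdecfffabe')
  2 → (24, 'be')
  3 → (16, 'cdecfffabe')
  4 → (2, 'cdffghcfdcgegecdecfffabe')
  5 → (8, 'cfdcgegecdecfffabe')
  6 → (19, 'cfffabe')
  7 → (11, 'cgegecdecfffabe')
  8 → (0, 'dbcdffghcfdcgegecdecfffabe')
  9 → (10, 'dcgegecdecfffabe')
  10 → (17, 'decfffabe')
  11 → (3, 'dffghcfdcgegecdecfffabe')
  12 → (25, 'e')
  13 → (15, 'ecdecfffabe')
  14 → (18, 'ecfffabe')
  15 → (13, 'egecdecfffabe')
  16 → (22, 'fabe')
  17 → (9, 'fdcgegecdecfffabe')
  18 → (21, 'ffabe')
  19 → (20, 'fffabe')
  20 → (4, 'ffghcfdcgegecdecfffabe')
  21 → (5, 'fghcfdcgegecdecfffabe')
  22 → (14, 'gecdecfffabe')
  23 → (12, 'gegecdecfffabe')
  24 → (6, 'ghcfdcgegecdecfffabe')
  25 → (7, 'hcfdcgegecdecfffabe')

[23, 1, 24, 16, 2, 8, 19, 11, 0, 10, 17, 3, 25, 15, 18, 13, 22, 9, 21, 20, 4, 5, 14, 12, 6, 7]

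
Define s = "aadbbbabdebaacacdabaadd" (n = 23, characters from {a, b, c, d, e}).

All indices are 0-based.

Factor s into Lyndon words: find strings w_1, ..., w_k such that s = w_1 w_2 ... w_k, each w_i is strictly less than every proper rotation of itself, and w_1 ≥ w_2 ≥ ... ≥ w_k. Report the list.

["aadbbbabdeb", "aacacdabaadd"]

emit factor 1: 'aadbbbabdeb' (i=0, period=11)
emit factor 2: 'aacacdabaadd' (i=11, period=12)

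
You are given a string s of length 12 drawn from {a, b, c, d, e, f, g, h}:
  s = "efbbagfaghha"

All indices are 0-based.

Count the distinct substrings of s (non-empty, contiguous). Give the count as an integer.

rank→(start, suffix):
  0 → (11, 'a')
  1 → (4, 'agfaghha')
  2 → (7, 'aghha')
  3 → (3, 'bagfaghha')
  4 → (2, 'bbagfaghha')
  5 → (0, 'efbbagfaghha')
  6 → (6, 'faghha')
  7 → (1, 'fbbagfaghha')
  8 → (5, 'gfaghha')
  9 → (8, 'ghha')
  10 → (10, 'ha')
  11 → (9, 'hha')

SA = [11, 4, 7, 3, 2, 0, 6, 1, 5, 8, 10, 9]
i: (SA[i-1],SA[i]) lcp shared
  1: (11,4) 1 'a'
  2: (4,7) 2 'ag'
  3: (7,3) 0 ''
  4: (3,2) 1 'b'
  5: (2,0) 0 ''
  6: (0,6) 0 ''
  7: (6,1) 1 'f'
  8: (1,5) 0 ''
  9: (5,8) 1 'g'
  10: (8,10) 0 ''
  11: (10,9) 1 'h'

n(n+1)/2 = 12·13/2 = 78
Σ LCP = 0 + 1 + 2 + 0 + 1 + 0 + 0 + 1 + 0 + 1 + 0 + 1 = 7
distinct = 78 − 7 = 71

71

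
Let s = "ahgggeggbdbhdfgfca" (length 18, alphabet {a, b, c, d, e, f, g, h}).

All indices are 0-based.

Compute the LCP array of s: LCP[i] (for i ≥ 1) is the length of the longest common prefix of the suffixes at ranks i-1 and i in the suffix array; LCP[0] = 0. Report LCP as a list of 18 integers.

sorted suffixes:
  #0 SA[0]=17  'a'
  #1 SA[1]=0  'ahgggeggbdbhdfgfca'
  #2 SA[2]=8  'bdbhdfgfca'
  #3 SA[3]=10  'bhdfgfca'
  #4 SA[4]=16  'ca'
  #5 SA[5]=9  'dbhdfgfca'
  #6 SA[6]=12  'dfgfca'
  #7 SA[7]=5  'eggbdbhdfgfca'
  #8 SA[8]=15  'fca'
  #9 SA[9]=13  'fgfca'
  #10 SA[10]=7  'gbdbhdfgfca'
  #11 SA[11]=4  'geggbdbhdfgfca'
  #12 SA[12]=14  'gfca'
  #13 SA[13]=6  'ggbdbhdfgfca'
  #14 SA[14]=3  'ggeggbdbhdfgfca'
  #15 SA[15]=2  'gggeggbdbhdfgfca'
  #16 SA[16]=11  'hdfgfca'
  #17 SA[17]=1  'hgggeggbdbhdfgfca'

SA = [17, 0, 8, 10, 16, 9, 12, 5, 15, 13, 7, 4, 14, 6, 3, 2, 11, 1]
rank  pair      lcp
   1  s[17:],s[0:]  1  'a'
   2  s[0:],s[8:]  0  ''
   3  s[8:],s[10:]  1  'b'
   4  s[10:],s[16:]  0  ''
   5  s[16:],s[9:]  0  ''
   6  s[9:],s[12:]  1  'd'
   7  s[12:],s[5:]  0  ''
   8  s[5:],s[15:]  0  ''
   9  s[15:],s[13:]  1  'f'
  10  s[13:],s[7:]  0  ''
  11  s[7:],s[4:]  1  'g'
  12  s[4:],s[14:]  1  'g'
  13  s[14:],s[6:]  1  'g'
  14  s[6:],s[3:]  2  'gg'
  15  s[3:],s[2:]  2  'gg'
  16  s[2:],s[11:]  0  ''
  17  s[11:],s[1:]  1  'h'

[0, 1, 0, 1, 0, 0, 1, 0, 0, 1, 0, 1, 1, 1, 2, 2, 0, 1]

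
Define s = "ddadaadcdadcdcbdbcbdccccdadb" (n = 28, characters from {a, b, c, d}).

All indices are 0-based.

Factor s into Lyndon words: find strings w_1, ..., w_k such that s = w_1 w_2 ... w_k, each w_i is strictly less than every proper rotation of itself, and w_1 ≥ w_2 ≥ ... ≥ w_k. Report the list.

emit factor 1: 'd' (i=0, period=1)
emit factor 2: 'd' (i=1, period=1)
emit factor 3: 'ad' (i=2, period=2)
emit factor 4: 'aadcdadcdcbdbcbdccccdadb' (i=4, period=24)

["d", "d", "ad", "aadcdadcdcbdbcbdccccdadb"]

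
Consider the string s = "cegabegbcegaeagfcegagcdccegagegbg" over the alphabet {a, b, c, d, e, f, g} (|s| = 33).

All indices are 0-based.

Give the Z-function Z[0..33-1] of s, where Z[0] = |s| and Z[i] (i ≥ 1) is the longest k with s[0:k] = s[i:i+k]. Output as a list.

Z[0]=33
i=1: fresh scan; Z[1]=0
i=2: fresh scan; Z[2]=0
i=3: fresh scan; Z[3]=0
i=4: fresh scan; Z[4]=0
i=5: fresh scan; Z[5]=0
i=6: fresh scan; Z[6]=0
i=7: fresh scan; Z[7]=0
i=8: fresh scan; Z[8]=4 scan→box=[8,12)
i=9: min(r-i=3, Z[1]=0)=0; Z[9]=0
i=10: min(r-i=2, Z[2]=0)=0; Z[10]=0
i=11: min(r-i=1, Z[3]=0)=0; Z[11]=0
i=12: fresh scan; Z[12]=0
i=13: fresh scan; Z[13]=0
i=14: fresh scan; Z[14]=0
i=15: fresh scan; Z[15]=0
i=16: fresh scan; Z[16]=4 scan→box=[16,20)
i=17: min(r-i=3, Z[1]=0)=0; Z[17]=0
i=18: min(r-i=2, Z[2]=0)=0; Z[18]=0
i=19: min(r-i=1, Z[3]=0)=0; Z[19]=0
i=20: fresh scan; Z[20]=0
i=21: fresh scan; Z[21]=1 scan→box=[21,22)
i=22: fresh scan; Z[22]=0
i=23: fresh scan; Z[23]=1 scan→box=[23,24)
i=24: fresh scan; Z[24]=4 scan→box=[24,28)
i=25: min(r-i=3, Z[1]=0)=0; Z[25]=0
i=26: min(r-i=2, Z[2]=0)=0; Z[26]=0
i=27: min(r-i=1, Z[3]=0)=0; Z[27]=0
i=28: fresh scan; Z[28]=0
i=29: fresh scan; Z[29]=0
i=30: fresh scan; Z[30]=0
i=31: fresh scan; Z[31]=0
i=32: fresh scan; Z[32]=0

[33, 0, 0, 0, 0, 0, 0, 0, 4, 0, 0, 0, 0, 0, 0, 0, 4, 0, 0, 0, 0, 1, 0, 1, 4, 0, 0, 0, 0, 0, 0, 0, 0]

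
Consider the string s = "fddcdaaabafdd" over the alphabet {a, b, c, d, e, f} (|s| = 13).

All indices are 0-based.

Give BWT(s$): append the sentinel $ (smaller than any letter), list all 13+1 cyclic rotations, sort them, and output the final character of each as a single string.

ddaabaddcdffa$

rank  rotation        last
    0  $fddcdaaabafdd  d
    1  aaabafdd$fddcd  d
    2  aabafdd$fddcda  a
    3  abafdd$fddcdaa  a
    4  afdd$fddcdaaab  b
    5  bafdd$fddcdaaa  a
    6  cdaaabafdd$fdd  d
    7  d$fddcdaaabafd  d
    8  daaabafdd$fddc  c
    9  dcdaaabafdd$fd  d
   10  dd$fddcdaaabaf  f
   11  ddcdaaabafdd$f  f
   12  fdd$fddcdaaaba  a
   13  fddcdaaabafdd$  $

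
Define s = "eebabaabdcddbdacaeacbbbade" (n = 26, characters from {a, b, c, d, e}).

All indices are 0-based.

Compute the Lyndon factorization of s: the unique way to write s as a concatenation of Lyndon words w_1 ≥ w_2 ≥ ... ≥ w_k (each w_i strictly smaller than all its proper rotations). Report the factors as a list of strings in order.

["e", "e", "b", "ab", "aabdcddbdacaeacbbbade"]

emit factor 1: 'e' (i=0, period=1)
emit factor 2: 'e' (i=1, period=1)
emit factor 3: 'b' (i=2, period=1)
emit factor 4: 'ab' (i=3, period=2)
emit factor 5: 'aabdcddbdacaeacbbbade' (i=5, period=21)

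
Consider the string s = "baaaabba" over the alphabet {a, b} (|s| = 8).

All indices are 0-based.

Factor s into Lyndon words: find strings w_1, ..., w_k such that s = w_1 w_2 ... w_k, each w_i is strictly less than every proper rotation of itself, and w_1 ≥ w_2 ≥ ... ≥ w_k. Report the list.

emit factor 1: 'b' (i=0, period=1)
emit factor 2: 'aaaabb' (i=1, period=6)
emit factor 3: 'a' (i=7, period=1)

["b", "aaaabb", "a"]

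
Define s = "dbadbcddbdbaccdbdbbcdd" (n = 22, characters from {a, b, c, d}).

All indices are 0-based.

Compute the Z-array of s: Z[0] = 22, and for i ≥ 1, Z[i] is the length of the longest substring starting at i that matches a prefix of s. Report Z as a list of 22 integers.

[22, 0, 0, 2, 0, 0, 1, 2, 0, 3, 0, 0, 0, 0, 2, 0, 2, 0, 0, 0, 1, 1]

Z[0]=22
i=1: i≥r, start 0; Z[1]=0
i=2: i≥r, start 0; Z[2]=0
i=3: i≥r, start 0; Z[3]=2 scan→box=[3,5)
i=4: min(r-i=1, Z[1]=0)=0; Z[4]=0
i=5: i≥r, start 0; Z[5]=0
i=6: i≥r, start 0; Z[6]=1 scan→box=[6,7)
i=7: i≥r, start 0; Z[7]=2 scan→box=[7,9)
i=8: min(r-i=1, Z[1]=0)=0; Z[8]=0
i=9: i≥r, start 0; Z[9]=3 scan→box=[9,12)
i=10: min(r-i=2, Z[1]=0)=0; Z[10]=0
i=11: min(r-i=1, Z[2]=0)=0; Z[11]=0
i=12: i≥r, start 0; Z[12]=0
i=13: i≥r, start 0; Z[13]=0
i=14: i≥r, start 0; Z[14]=2 scan→box=[14,16)
i=15: min(r-i=1, Z[1]=0)=0; Z[15]=0
i=16: i≥r, start 0; Z[16]=2 scan→box=[16,18)
i=17: min(r-i=1, Z[1]=0)=0; Z[17]=0
i=18: i≥r, start 0; Z[18]=0
i=19: i≥r, start 0; Z[19]=0
i=20: i≥r, start 0; Z[20]=1 scan→box=[20,21)
i=21: i≥r, start 0; Z[21]=1 scan→box=[21,22)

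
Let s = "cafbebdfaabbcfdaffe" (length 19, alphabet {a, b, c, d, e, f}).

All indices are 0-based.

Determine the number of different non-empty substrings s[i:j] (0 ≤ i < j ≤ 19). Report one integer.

176

rank→(start, suffix):
  0 → (8, 'aabbcfdaffe')
  1 → (9, 'abbcfdaffe')
  2 → (1, 'afbebdfaabbcfdaffe')
  3 → (15, 'affe')
  4 → (10, 'bbcfdaffe')
  5 → (11, 'bcfdaffe')
  6 → (5, 'bdfaabbcfdaffe')
  7 → (3, 'bebdfaabbcfdaffe')
  8 → (0, 'cafbebdfaabbcfdaffe')
  9 → (12, 'cfdaffe')
  10 → (14, 'daffe')
  11 → (6, 'dfaabbcfdaffe')
  12 → (18, 'e')
  13 → (4, 'ebdfaabbcfdaffe')
  14 → (7, 'faabbcfdaffe')
  15 → (2, 'fbebdfaabbcfdaffe')
  16 → (13, 'fdaffe')
  17 → (17, 'fe')
  18 → (16, 'ffe')

SA = [8, 9, 1, 15, 10, 11, 5, 3, 0, 12, 14, 6, 18, 4, 7, 2, 13, 17, 16]
rank  pair      lcp
   1  s[8:],s[9:]  1  'a'
   2  s[9:],s[1:]  1  'a'
   3  s[1:],s[15:]  2  'af'
   4  s[15:],s[10:]  0  ''
   5  s[10:],s[11:]  1  'b'
   6  s[11:],s[5:]  1  'b'
   7  s[5:],s[3:]  1  'b'
   8  s[3:],s[0:]  0  ''
   9  s[0:],s[12:]  1  'c'
  10  s[12:],s[14:]  0  ''
  11  s[14:],s[6:]  1  'd'
  12  s[6:],s[18:]  0  ''
  13  s[18:],s[4:]  1  'e'
  14  s[4:],s[7:]  0  ''
  15  s[7:],s[2:]  1  'f'
  16  s[2:],s[13:]  1  'f'
  17  s[13:],s[17:]  1  'f'
  18  s[17:],s[16:]  1  'f'

n(n+1)/2 = 19·20/2 = 190
Σ LCP = 0 + 1 + 1 + 2 + 0 + 1 + 1 + 1 + 0 + 1 + 0 + 1 + 0 + 1 + 0 + 1 + 1 + 1 + 1 = 14
distinct = 190 − 14 = 176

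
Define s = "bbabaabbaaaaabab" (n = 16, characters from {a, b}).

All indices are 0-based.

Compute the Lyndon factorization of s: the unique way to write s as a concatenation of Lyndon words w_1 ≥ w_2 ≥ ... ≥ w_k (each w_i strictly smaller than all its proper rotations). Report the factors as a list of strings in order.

emit factor 1: 'b' (i=0, period=1)
emit factor 2: 'b' (i=1, period=1)
emit factor 3: 'ab' (i=2, period=2)
emit factor 4: 'aabb' (i=4, period=4)
emit factor 5: 'aaaaabab' (i=8, period=8)

["b", "b", "ab", "aabb", "aaaaabab"]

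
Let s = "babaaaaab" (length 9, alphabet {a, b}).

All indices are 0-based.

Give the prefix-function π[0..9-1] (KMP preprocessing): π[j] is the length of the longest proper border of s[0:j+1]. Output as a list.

π[0] = 0
j=1 s[j]='a': π[1]=0 (border '')
j=2 s[j]='b': π[2]=1 (border 'b')
j=3 s[j]='a': π[3]=2 (border 'ba')
j=4 s[j]='a': k: 2→0; π[4]=0 (border '')
j=5 s[j]='a': π[5]=0 (border '')
j=6 s[j]='a': π[6]=0 (border '')
j=7 s[j]='a': π[7]=0 (border '')
j=8 s[j]='b': π[8]=1 (border 'b')

[0, 0, 1, 2, 0, 0, 0, 0, 1]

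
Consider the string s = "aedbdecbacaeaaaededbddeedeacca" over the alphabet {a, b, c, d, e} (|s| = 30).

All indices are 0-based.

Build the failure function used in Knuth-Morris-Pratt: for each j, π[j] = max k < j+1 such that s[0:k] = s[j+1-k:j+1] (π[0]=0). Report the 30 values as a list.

π[0] = 0
j=1 s[j]='e': π[1]=0 (border '')
j=2 s[j]='d': π[2]=0 (border '')
j=3 s[j]='b': π[3]=0 (border '')
j=4 s[j]='d': π[4]=0 (border '')
j=5 s[j]='e': π[5]=0 (border '')
j=6 s[j]='c': π[6]=0 (border '')
j=7 s[j]='b': π[7]=0 (border '')
j=8 s[j]='a': π[8]=1 (border 'a')
j=9 s[j]='c': k: 1→0; π[9]=0 (border '')
j=10 s[j]='a': π[10]=1 (border 'a')
j=11 s[j]='e': π[11]=2 (border 'ae')
j=12 s[j]='a': k: 2→0; π[12]=1 (border 'a')
j=13 s[j]='a': k: 1→0; π[13]=1 (border 'a')
j=14 s[j]='a': k: 1→0; π[14]=1 (border 'a')
j=15 s[j]='e': π[15]=2 (border 'ae')
j=16 s[j]='d': π[16]=3 (border 'aed')
j=17 s[j]='e': k: 3→0; π[17]=0 (border '')
j=18 s[j]='d': π[18]=0 (border '')
j=19 s[j]='b': π[19]=0 (border '')
j=20 s[j]='d': π[20]=0 (border '')
j=21 s[j]='d': π[21]=0 (border '')
j=22 s[j]='e': π[22]=0 (border '')
j=23 s[j]='e': π[23]=0 (border '')
j=24 s[j]='d': π[24]=0 (border '')
j=25 s[j]='e': π[25]=0 (border '')
j=26 s[j]='a': π[26]=1 (border 'a')
j=27 s[j]='c': k: 1→0; π[27]=0 (border '')
j=28 s[j]='c': π[28]=0 (border '')
j=29 s[j]='a': π[29]=1 (border 'a')

[0, 0, 0, 0, 0, 0, 0, 0, 1, 0, 1, 2, 1, 1, 1, 2, 3, 0, 0, 0, 0, 0, 0, 0, 0, 0, 1, 0, 0, 1]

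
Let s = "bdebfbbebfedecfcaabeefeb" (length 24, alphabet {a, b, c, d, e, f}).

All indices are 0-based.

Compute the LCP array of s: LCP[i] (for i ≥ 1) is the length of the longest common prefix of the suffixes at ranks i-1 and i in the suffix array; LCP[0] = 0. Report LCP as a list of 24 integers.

rank | idx | suffix
   0 |  16 | aabeefeb
   1 |  17 | abeefeb
   2 |  23 | b
   3 |   5 | bbebfedecfcaabeefeb
   4 |   0 | bdebfbbebfedecfcaabeefeb
   5 |   6 | bebfedecfcaabeefeb
   6 |  18 | beefeb
   7 |   3 | bfbbebfedecfcaabeefeb
   8 |   8 | bfedecfcaabeefeb
   9 |  15 | caabeefeb
  10 |  13 | cfcaabeefeb
  11 |   1 | debfbbebfedecfcaabeefeb
  12 |  11 | decfcaabeefeb
  13 |  22 | eb
  14 |   2 | ebfbbebfedecfcaabeefeb
  15 |   7 | ebfedecfcaabeefeb
  16 |  12 | ecfcaabeefeb
  17 |  10 | edecfcaabeefeb
  18 |  19 | eefeb
  19 |  20 | efeb
  20 |   4 | fbbebfedecfcaabeefeb
  21 |  14 | fcaabeefeb
  22 |  21 | feb
  23 |   9 | fedecfcaabeefeb

SA = [16, 17, 23, 5, 0, 6, 18, 3, 8, 15, 13, 1, 11, 22, 2, 7, 12, 10, 19, 20, 4, 14, 21, 9]
i: (SA[i-1],SA[i]) lcp shared
  1: (16,17) 1 'a'
  2: (17,23) 0 ''
  3: (23,5) 1 'b'
  4: (5,0) 1 'b'
  5: (0,6) 1 'b'
  6: (6,18) 2 'be'
  7: (18,3) 1 'b'
  8: (3,8) 2 'bf'
  9: (8,15) 0 ''
  10: (15,13) 1 'c'
  11: (13,1) 0 ''
  12: (1,11) 2 'de'
  13: (11,22) 0 ''
  14: (22,2) 2 'eb'
  15: (2,7) 3 'ebf'
  16: (7,12) 1 'e'
  17: (12,10) 1 'e'
  18: (10,19) 1 'e'
  19: (19,20) 1 'e'
  20: (20,4) 0 ''
  21: (4,14) 1 'f'
  22: (14,21) 1 'f'
  23: (21,9) 2 'fe'

[0, 1, 0, 1, 1, 1, 2, 1, 2, 0, 1, 0, 2, 0, 2, 3, 1, 1, 1, 1, 0, 1, 1, 2]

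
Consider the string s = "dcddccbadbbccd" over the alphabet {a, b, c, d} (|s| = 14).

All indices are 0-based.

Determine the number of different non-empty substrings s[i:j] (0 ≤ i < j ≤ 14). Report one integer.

sorted suffixes:
  #0 SA[0]=7  'adbbccd'
  #1 SA[1]=6  'badbbccd'
  #2 SA[2]=9  'bbccd'
  #3 SA[3]=10  'bccd'
  #4 SA[4]=5  'cbadbbccd'
  #5 SA[5]=4  'ccbadbbccd'
  #6 SA[6]=11  'ccd'
  #7 SA[7]=12  'cd'
  #8 SA[8]=1  'cddccbadbbccd'
  #9 SA[9]=13  'd'
  #10 SA[10]=8  'dbbccd'
  #11 SA[11]=3  'dccbadbbccd'
  #12 SA[12]=0  'dcddccbadbbccd'
  #13 SA[13]=2  'ddccbadbbccd'

SA = [7, 6, 9, 10, 5, 4, 11, 12, 1, 13, 8, 3, 0, 2]
[i] adj suffixes → lcp
  [1] 7/6 → 0 ('')
  [2] 6/9 → 1 ('b')
  [3] 9/10 → 1 ('b')
  [4] 10/5 → 0 ('')
  [5] 5/4 → 1 ('c')
  [6] 4/11 → 2 ('cc')
  [7] 11/12 → 1 ('c')
  [8] 12/1 → 2 ('cd')
  [9] 1/13 → 0 ('')
  [10] 13/8 → 1 ('d')
  [11] 8/3 → 1 ('d')
  [12] 3/0 → 2 ('dc')
  [13] 0/2 → 1 ('d')

n(n+1)/2 = 14·15/2 = 105
Σ LCP = 0 + 0 + 1 + 1 + 0 + 1 + 2 + 1 + 2 + 0 + 1 + 1 + 2 + 1 = 13
distinct = 105 − 13 = 92

92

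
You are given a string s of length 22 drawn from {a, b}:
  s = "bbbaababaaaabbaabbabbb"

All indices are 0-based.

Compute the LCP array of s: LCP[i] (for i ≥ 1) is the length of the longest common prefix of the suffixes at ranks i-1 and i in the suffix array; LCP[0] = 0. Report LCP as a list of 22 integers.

[0, 3, 2, 3, 5, 1, 3, 2, 4, 3, 0, 1, 3, 4, 2, 3, 1, 2, 5, 3, 2, 3]

sorted suffixes:
  #0 SA[0]=8  'aaaabbaabbabbb'
  #1 SA[1]=9  'aaabbaabbabbb'
  #2 SA[2]=3  'aababaaaabbaabbabbb'
  #3 SA[3]=10  'aabbaabbabbb'
  #4 SA[4]=14  'aabbabbb'
  #5 SA[5]=6  'abaaaabbaabbabbb'
  #6 SA[6]=4  'ababaaaabbaabbabbb'
  #7 SA[7]=11  'abbaabbabbb'
  #8 SA[8]=15  'abbabbb'
  #9 SA[9]=18  'abbb'
  #10 SA[10]=21  'b'
  #11 SA[11]=7  'baaaabbaabbabbb'
  #12 SA[12]=2  'baababaaaabbaabbabbb'
  #13 SA[13]=13  'baabbabbb'
  #14 SA[14]=5  'babaaaabbaabbabbb'
  #15 SA[15]=17  'babbb'
  #16 SA[16]=20  'bb'
  #17 SA[17]=1  'bbaababaaaabbaabbabbb'
  #18 SA[18]=12  'bbaabbabbb'
  #19 SA[19]=16  'bbabbb'
  #20 SA[20]=19  'bbb'
  #21 SA[21]=0  'bbbaababaaaabbaabbabbb'

SA = [8, 9, 3, 10, 14, 6, 4, 11, 15, 18, 21, 7, 2, 13, 5, 17, 20, 1, 12, 16, 19, 0]
i: (SA[i-1],SA[i]) lcp shared
  1: (8,9) 3 'aaa'
  2: (9,3) 2 'aa'
  3: (3,10) 3 'aab'
  4: (10,14) 5 'aabba'
  5: (14,6) 1 'a'
  6: (6,4) 3 'aba'
  7: (4,11) 2 'ab'
  8: (11,15) 4 'abba'
  9: (15,18) 3 'abb'
  10: (18,21) 0 ''
  11: (21,7) 1 'b'
  12: (7,2) 3 'baa'
  13: (2,13) 4 'baab'
  14: (13,5) 2 'ba'
  15: (5,17) 3 'bab'
  16: (17,20) 1 'b'
  17: (20,1) 2 'bb'
  18: (1,12) 5 'bbaab'
  19: (12,16) 3 'bba'
  20: (16,19) 2 'bb'
  21: (19,0) 3 'bbb'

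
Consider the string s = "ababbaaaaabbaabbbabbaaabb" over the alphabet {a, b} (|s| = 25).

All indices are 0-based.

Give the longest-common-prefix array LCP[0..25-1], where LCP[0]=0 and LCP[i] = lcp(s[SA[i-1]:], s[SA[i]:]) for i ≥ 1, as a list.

rank→(start, suffix):
  0 → (5, 'aaaaabbaabbbabbaaabb')
  1 → (6, 'aaaabbaabbbabbaaabb')
  2 → (20, 'aaabb')
  3 → (7, 'aaabbaabbbabbaaabb')
  4 → (21, 'aabb')
  5 → (8, 'aabbaabbbabbaaabb')
  6 → (12, 'aabbbabbaaabb')
  7 → (0, 'ababbaaaaabbaabbbabbaaabb')
  8 → (22, 'abb')
  9 → (2, 'abbaaaaabbaabbbabbaaabb')
  10 → (17, 'abbaaabb')
  11 → (9, 'abbaabbbabbaaabb')
  12 → (13, 'abbbabbaaabb')
  13 → (24, 'b')
  14 → (4, 'baaaaabbaabbbabbaaabb')
  15 → (19, 'baaabb')
  16 → (11, 'baabbbabbaaabb')
  17 → (1, 'babbaaaaabbaabbbabbaaabb')
  18 → (16, 'babbaaabb')
  19 → (23, 'bb')
  20 → (3, 'bbaaaaabbaabbbabbaaabb')
  21 → (18, 'bbaaabb')
  22 → (10, 'bbaabbbabbaaabb')
  23 → (15, 'bbabbaaabb')
  24 → (14, 'bbbabbaaabb')

SA = [5, 6, 20, 7, 21, 8, 12, 0, 22, 2, 17, 9, 13, 24, 4, 19, 11, 1, 16, 23, 3, 18, 10, 15, 14]
[i] adj suffixes → lcp
  [1] 5/6 → 4 ('aaaa')
  [2] 6/20 → 3 ('aaa')
  [3] 20/7 → 5 ('aaabb')
  [4] 7/21 → 2 ('aa')
  [5] 21/8 → 4 ('aabb')
  [6] 8/12 → 4 ('aabb')
  [7] 12/0 → 1 ('a')
  [8] 0/22 → 2 ('ab')
  [9] 22/2 → 3 ('abb')
  [10] 2/17 → 6 ('abbaaa')
  [11] 17/9 → 5 ('abbaa')
  [12] 9/13 → 3 ('abb')
  [13] 13/24 → 0 ('')
  [14] 24/4 → 1 ('b')
  [15] 4/19 → 4 ('baaa')
  [16] 19/11 → 3 ('baa')
  [17] 11/1 → 2 ('ba')
  [18] 1/16 → 7 ('babbaaa')
  [19] 16/23 → 1 ('b')
  [20] 23/3 → 2 ('bb')
  [21] 3/18 → 5 ('bbaaa')
  [22] 18/10 → 4 ('bbaa')
  [23] 10/15 → 3 ('bba')
  [24] 15/14 → 2 ('bb')

[0, 4, 3, 5, 2, 4, 4, 1, 2, 3, 6, 5, 3, 0, 1, 4, 3, 2, 7, 1, 2, 5, 4, 3, 2]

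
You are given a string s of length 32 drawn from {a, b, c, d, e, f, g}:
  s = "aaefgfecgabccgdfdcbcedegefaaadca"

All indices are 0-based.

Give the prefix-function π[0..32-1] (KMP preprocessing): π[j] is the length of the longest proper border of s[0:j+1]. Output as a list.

π[0] = 0
j=1 s[j]='a': π[1]=1 (border 'a')
j=2 s[j]='e': k: 1→0; π[2]=0 (border '')
j=3 s[j]='f': π[3]=0 (border '')
j=4 s[j]='g': π[4]=0 (border '')
j=5 s[j]='f': π[5]=0 (border '')
j=6 s[j]='e': π[6]=0 (border '')
j=7 s[j]='c': π[7]=0 (border '')
j=8 s[j]='g': π[8]=0 (border '')
j=9 s[j]='a': π[9]=1 (border 'a')
j=10 s[j]='b': k: 1→0; π[10]=0 (border '')
j=11 s[j]='c': π[11]=0 (border '')
j=12 s[j]='c': π[12]=0 (border '')
j=13 s[j]='g': π[13]=0 (border '')
j=14 s[j]='d': π[14]=0 (border '')
j=15 s[j]='f': π[15]=0 (border '')
j=16 s[j]='d': π[16]=0 (border '')
j=17 s[j]='c': π[17]=0 (border '')
j=18 s[j]='b': π[18]=0 (border '')
j=19 s[j]='c': π[19]=0 (border '')
j=20 s[j]='e': π[20]=0 (border '')
j=21 s[j]='d': π[21]=0 (border '')
j=22 s[j]='e': π[22]=0 (border '')
j=23 s[j]='g': π[23]=0 (border '')
j=24 s[j]='e': π[24]=0 (border '')
j=25 s[j]='f': π[25]=0 (border '')
j=26 s[j]='a': π[26]=1 (border 'a')
j=27 s[j]='a': π[27]=2 (border 'aa')
j=28 s[j]='a': k: 2→1; π[28]=2 (border 'aa')
j=29 s[j]='d': k: 2→1→0; π[29]=0 (border '')
j=30 s[j]='c': π[30]=0 (border '')
j=31 s[j]='a': π[31]=1 (border 'a')

[0, 1, 0, 0, 0, 0, 0, 0, 0, 1, 0, 0, 0, 0, 0, 0, 0, 0, 0, 0, 0, 0, 0, 0, 0, 0, 1, 2, 2, 0, 0, 1]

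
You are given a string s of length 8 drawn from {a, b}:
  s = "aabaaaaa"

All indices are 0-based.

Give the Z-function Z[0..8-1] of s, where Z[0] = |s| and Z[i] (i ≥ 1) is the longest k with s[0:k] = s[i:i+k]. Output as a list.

Z[0]=8
i=1: outside box; Z[1]=1 grow→box=[1,2)
i=2: outside box; Z[2]=0
i=3: outside box; Z[3]=2 grow→box=[3,5)
i=4: min(r-i=1, Z[1]=1)=1; Z[4]=2 grow→box=[4,6)
i=5: min(r-i=1, Z[1]=1)=1; Z[5]=2 grow→box=[5,7)
i=6: min(r-i=1, Z[1]=1)=1; Z[6]=2 grow→box=[6,8)
i=7: min(r-i=1, Z[1]=1)=1; Z[7]=1

[8, 1, 0, 2, 2, 2, 2, 1]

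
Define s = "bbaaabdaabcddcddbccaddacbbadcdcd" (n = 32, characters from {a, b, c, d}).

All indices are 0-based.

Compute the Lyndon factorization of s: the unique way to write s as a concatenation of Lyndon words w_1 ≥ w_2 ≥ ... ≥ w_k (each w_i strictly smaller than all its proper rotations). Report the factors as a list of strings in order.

["b", "b", "aaabdaabcddcddbccaddacbbadcdcd"]

emit factor 1: 'b' (i=0, period=1)
emit factor 2: 'b' (i=1, period=1)
emit factor 3: 'aaabdaabcddcddbccaddacbbadcdcd' (i=2, period=30)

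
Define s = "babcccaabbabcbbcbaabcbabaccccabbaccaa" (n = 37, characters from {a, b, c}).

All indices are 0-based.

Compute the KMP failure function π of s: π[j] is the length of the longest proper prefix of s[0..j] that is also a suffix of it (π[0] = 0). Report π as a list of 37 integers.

π[0] = 0
j=1 s[j]='a': π[1]=0 (border '')
j=2 s[j]='b': π[2]=1 (border 'b')
j=3 s[j]='c': k: 1→0; π[3]=0 (border '')
j=4 s[j]='c': π[4]=0 (border '')
j=5 s[j]='c': π[5]=0 (border '')
j=6 s[j]='a': π[6]=0 (border '')
j=7 s[j]='a': π[7]=0 (border '')
j=8 s[j]='b': π[8]=1 (border 'b')
j=9 s[j]='b': k: 1→0; π[9]=1 (border 'b')
j=10 s[j]='a': π[10]=2 (border 'ba')
j=11 s[j]='b': π[11]=3 (border 'bab')
j=12 s[j]='c': π[12]=4 (border 'babc')
j=13 s[j]='b': k: 4→0; π[13]=1 (border 'b')
j=14 s[j]='b': k: 1→0; π[14]=1 (border 'b')
j=15 s[j]='c': k: 1→0; π[15]=0 (border '')
j=16 s[j]='b': π[16]=1 (border 'b')
j=17 s[j]='a': π[17]=2 (border 'ba')
j=18 s[j]='a': k: 2→0; π[18]=0 (border '')
j=19 s[j]='b': π[19]=1 (border 'b')
j=20 s[j]='c': k: 1→0; π[20]=0 (border '')
j=21 s[j]='b': π[21]=1 (border 'b')
j=22 s[j]='a': π[22]=2 (border 'ba')
j=23 s[j]='b': π[23]=3 (border 'bab')
j=24 s[j]='a': k: 3→1; π[24]=2 (border 'ba')
j=25 s[j]='c': k: 2→0; π[25]=0 (border '')
j=26 s[j]='c': π[26]=0 (border '')
j=27 s[j]='c': π[27]=0 (border '')
j=28 s[j]='c': π[28]=0 (border '')
j=29 s[j]='a': π[29]=0 (border '')
j=30 s[j]='b': π[30]=1 (border 'b')
j=31 s[j]='b': k: 1→0; π[31]=1 (border 'b')
j=32 s[j]='a': π[32]=2 (border 'ba')
j=33 s[j]='c': k: 2→0; π[33]=0 (border '')
j=34 s[j]='c': π[34]=0 (border '')
j=35 s[j]='a': π[35]=0 (border '')
j=36 s[j]='a': π[36]=0 (border '')

[0, 0, 1, 0, 0, 0, 0, 0, 1, 1, 2, 3, 4, 1, 1, 0, 1, 2, 0, 1, 0, 1, 2, 3, 2, 0, 0, 0, 0, 0, 1, 1, 2, 0, 0, 0, 0]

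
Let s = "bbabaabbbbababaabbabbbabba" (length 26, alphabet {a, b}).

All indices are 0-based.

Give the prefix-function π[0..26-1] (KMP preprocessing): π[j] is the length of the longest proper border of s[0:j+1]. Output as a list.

π[0] = 0
j=1 s[j]='b': π[1]=1 (border 'b')
j=2 s[j]='a': k: 1→0; π[2]=0 (border '')
j=3 s[j]='b': π[3]=1 (border 'b')
j=4 s[j]='a': k: 1→0; π[4]=0 (border '')
j=5 s[j]='a': π[5]=0 (border '')
j=6 s[j]='b': π[6]=1 (border 'b')
j=7 s[j]='b': π[7]=2 (border 'bb')
j=8 s[j]='b': k: 2→1; π[8]=2 (border 'bb')
j=9 s[j]='b': k: 2→1; π[9]=2 (border 'bb')
j=10 s[j]='a': π[10]=3 (border 'bba')
j=11 s[j]='b': π[11]=4 (border 'bbab')
j=12 s[j]='a': π[12]=5 (border 'bbaba')
j=13 s[j]='b': k: 5→0; π[13]=1 (border 'b')
j=14 s[j]='a': k: 1→0; π[14]=0 (border '')
j=15 s[j]='a': π[15]=0 (border '')
j=16 s[j]='b': π[16]=1 (border 'b')
j=17 s[j]='b': π[17]=2 (border 'bb')
j=18 s[j]='a': π[18]=3 (border 'bba')
j=19 s[j]='b': π[19]=4 (border 'bbab')
j=20 s[j]='b': k: 4→1; π[20]=2 (border 'bb')
j=21 s[j]='b': k: 2→1; π[21]=2 (border 'bb')
j=22 s[j]='a': π[22]=3 (border 'bba')
j=23 s[j]='b': π[23]=4 (border 'bbab')
j=24 s[j]='b': k: 4→1; π[24]=2 (border 'bb')
j=25 s[j]='a': π[25]=3 (border 'bba')

[0, 1, 0, 1, 0, 0, 1, 2, 2, 2, 3, 4, 5, 1, 0, 0, 1, 2, 3, 4, 2, 2, 3, 4, 2, 3]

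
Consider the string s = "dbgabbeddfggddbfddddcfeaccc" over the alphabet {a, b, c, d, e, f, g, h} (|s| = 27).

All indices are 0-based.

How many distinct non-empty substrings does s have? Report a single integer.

rank | idx | suffix
   0 |   3 | abbeddfggddbfddddcfeaccc
   1 |  23 | accc
   2 |   4 | bbeddfggddbfddddcfeaccc
   3 |   5 | beddfggddbfddddcfeaccc
   4 |  14 | bfddddcfeaccc
   5 |   1 | bgabbeddfggddbfddddcfeaccc
   6 |  26 | c
   7 |  25 | cc
   8 |  24 | ccc
   9 |  20 | cfeaccc
  10 |  13 | dbfddddcfeaccc
  11 |   0 | dbgabbeddfggddbfddddcfeaccc
  12 |  19 | dcfeaccc
  13 |  12 | ddbfddddcfeaccc
  14 |  18 | ddcfeaccc
  15 |  17 | dddcfeaccc
  16 |  16 | ddddcfeaccc
  17 |   7 | ddfggddbfddddcfeaccc
  18 |   8 | dfggddbfddddcfeaccc
  19 |  22 | eaccc
  20 |   6 | eddfggddbfddddcfeaccc
  21 |  15 | fddddcfeaccc
  22 |  21 | feaccc
  23 |   9 | fggddbfddddcfeaccc
  24 |   2 | gabbeddfggddbfddddcfeaccc
  25 |  11 | gddbfddddcfeaccc
  26 |  10 | ggddbfddddcfeaccc

SA = [3, 23, 4, 5, 14, 1, 26, 25, 24, 20, 13, 0, 19, 12, 18, 17, 16, 7, 8, 22, 6, 15, 21, 9, 2, 11, 10]
i: (SA[i-1],SA[i]) lcp shared
  1: (3,23) 1 'a'
  2: (23,4) 0 ''
  3: (4,5) 1 'b'
  4: (5,14) 1 'b'
  5: (14,1) 1 'b'
  6: (1,26) 0 ''
  7: (26,25) 1 'c'
  8: (25,24) 2 'cc'
  9: (24,20) 1 'c'
  10: (20,13) 0 ''
  11: (13,0) 2 'db'
  12: (0,19) 1 'd'
  13: (19,12) 1 'd'
  14: (12,18) 2 'dd'
  15: (18,17) 2 'dd'
  16: (17,16) 3 'ddd'
  17: (16,7) 2 'dd'
  18: (7,8) 1 'd'
  19: (8,22) 0 ''
  20: (22,6) 1 'e'
  21: (6,15) 0 ''
  22: (15,21) 1 'f'
  23: (21,9) 1 'f'
  24: (9,2) 0 ''
  25: (2,11) 1 'g'
  26: (11,10) 1 'g'

n(n+1)/2 = 27·28/2 = 378
Σ LCP = 0 + 1 + 0 + 1 + 1 + 1 + 0 + 1 + 2 + 1 + 0 + 2 + 1 + 1 + 2 + 2 + 3 + 2 + 1 + 0 + 1 + 0 + 1 + 1 + 0 + 1 + 1 = 27
distinct = 378 − 27 = 351

351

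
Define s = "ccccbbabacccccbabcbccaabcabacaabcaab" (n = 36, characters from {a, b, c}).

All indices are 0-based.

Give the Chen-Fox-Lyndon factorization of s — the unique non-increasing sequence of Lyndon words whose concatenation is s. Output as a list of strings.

["c", "c", "c", "c", "b", "b", "abacccccbabcbcc", "aabcabac", "aabc", "aab"]

emit factor 1: 'c' (i=0, period=1)
emit factor 2: 'c' (i=1, period=1)
emit factor 3: 'c' (i=2, period=1)
emit factor 4: 'c' (i=3, period=1)
emit factor 5: 'b' (i=4, period=1)
emit factor 6: 'b' (i=5, period=1)
emit factor 7: 'abacccccbabcbcc' (i=6, period=15)
emit factor 8: 'aabcabac' (i=21, period=8)
emit factor 9: 'aabc' (i=29, period=4)
emit factor 10: 'aab' (i=33, period=3)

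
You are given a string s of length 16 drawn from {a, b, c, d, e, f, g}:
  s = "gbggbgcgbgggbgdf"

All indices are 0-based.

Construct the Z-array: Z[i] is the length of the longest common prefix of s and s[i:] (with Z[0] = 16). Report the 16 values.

[16, 0, 1, 3, 0, 1, 0, 4, 0, 1, 1, 3, 0, 1, 0, 0]

Z[0]=16
i=1: i≥r, start 0; Z[1]=0
i=2: i≥r, start 0; Z[2]=1 scan→box=[2,3)
i=3: i≥r, start 0; Z[3]=3 scan→box=[3,6)
i=4: min(r-i=2, Z[1]=0)=0; Z[4]=0
i=5: min(r-i=1, Z[2]=1)=1; Z[5]=1
i=6: i≥r, start 0; Z[6]=0
i=7: i≥r, start 0; Z[7]=4 scan→box=[7,11)
i=8: min(r-i=3, Z[1]=0)=0; Z[8]=0
i=9: min(r-i=2, Z[2]=1)=1; Z[9]=1
i=10: min(r-i=1, Z[3]=3)=1; Z[10]=1
i=11: i≥r, start 0; Z[11]=3 scan→box=[11,14)
i=12: min(r-i=2, Z[1]=0)=0; Z[12]=0
i=13: min(r-i=1, Z[2]=1)=1; Z[13]=1
i=14: i≥r, start 0; Z[14]=0
i=15: i≥r, start 0; Z[15]=0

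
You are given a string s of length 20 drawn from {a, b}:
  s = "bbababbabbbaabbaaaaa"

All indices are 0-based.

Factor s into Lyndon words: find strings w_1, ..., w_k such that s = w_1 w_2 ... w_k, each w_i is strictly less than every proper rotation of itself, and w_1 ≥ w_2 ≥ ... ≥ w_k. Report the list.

["b", "b", "ababbabbb", "aabb", "a", "a", "a", "a", "a"]

emit factor 1: 'b' (i=0, period=1)
emit factor 2: 'b' (i=1, period=1)
emit factor 3: 'ababbabbb' (i=2, period=9)
emit factor 4: 'aabb' (i=11, period=4)
emit factor 5: 'a' (i=15, period=1)
emit factor 6: 'a' (i=16, period=1)
emit factor 7: 'a' (i=17, period=1)
emit factor 8: 'a' (i=18, period=1)
emit factor 9: 'a' (i=19, period=1)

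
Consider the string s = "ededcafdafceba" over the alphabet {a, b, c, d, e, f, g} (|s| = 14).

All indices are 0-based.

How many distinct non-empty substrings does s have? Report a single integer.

95

rank | idx | suffix
   0 |  13 | a
   1 |   8 | afceba
   2 |   5 | afdafceba
   3 |  12 | ba
   4 |   4 | cafdafceba
   5 |  10 | ceba
   6 |   7 | dafceba
   7 |   3 | dcafdafceba
   8 |   1 | dedcafdafceba
   9 |  11 | eba
  10 |   2 | edcafdafceba
  11 |   0 | ededcafdafceba
  12 |   9 | fceba
  13 |   6 | fdafceba

SA = [13, 8, 5, 12, 4, 10, 7, 3, 1, 11, 2, 0, 9, 6]
[i] adj suffixes → lcp
  [1] 13/8 → 1 ('a')
  [2] 8/5 → 2 ('af')
  [3] 5/12 → 0 ('')
  [4] 12/4 → 0 ('')
  [5] 4/10 → 1 ('c')
  [6] 10/7 → 0 ('')
  [7] 7/3 → 1 ('d')
  [8] 3/1 → 1 ('d')
  [9] 1/11 → 0 ('')
  [10] 11/2 → 1 ('e')
  [11] 2/0 → 2 ('ed')
  [12] 0/9 → 0 ('')
  [13] 9/6 → 1 ('f')

n(n+1)/2 = 14·15/2 = 105
Σ LCP = 0 + 1 + 2 + 0 + 0 + 1 + 0 + 1 + 1 + 0 + 1 + 2 + 0 + 1 = 10
distinct = 105 − 10 = 95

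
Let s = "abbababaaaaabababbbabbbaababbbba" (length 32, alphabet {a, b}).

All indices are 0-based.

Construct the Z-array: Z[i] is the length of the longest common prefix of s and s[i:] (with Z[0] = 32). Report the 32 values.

Z[0]=32
i=1: outside box; Z[1]=0
i=2: outside box; Z[2]=0
i=3: outside box; Z[3]=2 grow→box=[3,5)
i=4: min(r-i=1, Z[1]=0)=0; Z[4]=0
i=5: outside box; Z[5]=2 grow→box=[5,7)
i=6: min(r-i=1, Z[1]=0)=0; Z[6]=0
i=7: outside box; Z[7]=1 grow→box=[7,8)
i=8: outside box; Z[8]=1 grow→box=[8,9)
i=9: outside box; Z[9]=1 grow→box=[9,10)
i=10: outside box; Z[10]=1 grow→box=[10,11)
i=11: outside box; Z[11]=2 grow→box=[11,13)
i=12: min(r-i=1, Z[1]=0)=0; Z[12]=0
i=13: outside box; Z[13]=2 grow→box=[13,15)
i=14: min(r-i=1, Z[1]=0)=0; Z[14]=0
i=15: outside box; Z[15]=3 grow→box=[15,18)
i=16: min(r-i=2, Z[1]=0)=0; Z[16]=0
i=17: min(r-i=1, Z[2]=0)=0; Z[17]=0
i=18: outside box; Z[18]=0
i=19: outside box; Z[19]=3 grow→box=[19,22)
i=20: min(r-i=2, Z[1]=0)=0; Z[20]=0
i=21: min(r-i=1, Z[2]=0)=0; Z[21]=0
i=22: outside box; Z[22]=0
i=23: outside box; Z[23]=1 grow→box=[23,24)
i=24: outside box; Z[24]=2 grow→box=[24,26)
i=25: min(r-i=1, Z[1]=0)=0; Z[25]=0
i=26: outside box; Z[26]=3 grow→box=[26,29)
i=27: min(r-i=2, Z[1]=0)=0; Z[27]=0
i=28: min(r-i=1, Z[2]=0)=0; Z[28]=0
i=29: outside box; Z[29]=0
i=30: outside box; Z[30]=0
i=31: outside box; Z[31]=1 grow→box=[31,32)

[32, 0, 0, 2, 0, 2, 0, 1, 1, 1, 1, 2, 0, 2, 0, 3, 0, 0, 0, 3, 0, 0, 0, 1, 2, 0, 3, 0, 0, 0, 0, 1]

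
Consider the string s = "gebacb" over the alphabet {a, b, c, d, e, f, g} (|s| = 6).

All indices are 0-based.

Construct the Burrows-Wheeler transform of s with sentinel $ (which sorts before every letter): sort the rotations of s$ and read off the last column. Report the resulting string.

rank  rotation last
    0  $gebacb  b
    1  acb$geb  b
    2  b$gebac  c
    3  bacb$ge  e
    4  cb$geba  a
    5  ebacb$g  g
    6  gebacb$  $

bbceag$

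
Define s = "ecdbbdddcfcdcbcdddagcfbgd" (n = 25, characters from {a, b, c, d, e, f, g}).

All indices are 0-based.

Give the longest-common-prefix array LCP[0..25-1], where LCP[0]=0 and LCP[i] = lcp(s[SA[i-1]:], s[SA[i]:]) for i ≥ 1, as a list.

[0, 0, 1, 1, 1, 0, 1, 2, 2, 1, 2, 0, 1, 1, 1, 2, 1, 2, 2, 3, 0, 0, 1, 0, 1]

sorted suffixes:
  #0 SA[0]=18  'agcfbgd'
  #1 SA[1]=3  'bbdddcfcdcbcdddagcfbgd'
  #2 SA[2]=13  'bcdddagcfbgd'
  #3 SA[3]=4  'bdddcfcdcbcdddagcfbgd'
  #4 SA[4]=22  'bgd'
  #5 SA[5]=12  'cbcdddagcfbgd'
  #6 SA[6]=1  'cdbbdddcfcdcbcdddagcfbgd'
  #7 SA[7]=10  'cdcbcdddagcfbgd'
  #8 SA[8]=14  'cdddagcfbgd'
  #9 SA[9]=20  'cfbgd'
  #10 SA[10]=8  'cfcdcbcdddagcfbgd'
  #11 SA[11]=24  'd'
  #12 SA[12]=17  'dagcfbgd'
  #13 SA[13]=2  'dbbdddcfcdcbcdddagcfbgd'
  #14 SA[14]=11  'dcbcdddagcfbgd'
  #15 SA[15]=7  'dcfcdcbcdddagcfbgd'
  #16 SA[16]=16  'ddagcfbgd'
  #17 SA[17]=6  'ddcfcdcbcdddagcfbgd'
  #18 SA[18]=15  'dddagcfbgd'
  #19 SA[19]=5  'dddcfcdcbcdddagcfbgd'
  #20 SA[20]=0  'ecdbbdddcfcdcbcdddagcfbgd'
  #21 SA[21]=21  'fbgd'
  #22 SA[22]=9  'fcdcbcdddagcfbgd'
  #23 SA[23]=19  'gcfbgd'
  #24 SA[24]=23  'gd'

SA = [18, 3, 13, 4, 22, 12, 1, 10, 14, 20, 8, 24, 17, 2, 11, 7, 16, 6, 15, 5, 0, 21, 9, 19, 23]
i: (SA[i-1],SA[i]) lcp shared
  1: (18,3) 0 ''
  2: (3,13) 1 'b'
  3: (13,4) 1 'b'
  4: (4,22) 1 'b'
  5: (22,12) 0 ''
  6: (12,1) 1 'c'
  7: (1,10) 2 'cd'
  8: (10,14) 2 'cd'
  9: (14,20) 1 'c'
  10: (20,8) 2 'cf'
  11: (8,24) 0 ''
  12: (24,17) 1 'd'
  13: (17,2) 1 'd'
  14: (2,11) 1 'd'
  15: (11,7) 2 'dc'
  16: (7,16) 1 'd'
  17: (16,6) 2 'dd'
  18: (6,15) 2 'dd'
  19: (15,5) 3 'ddd'
  20: (5,0) 0 ''
  21: (0,21) 0 ''
  22: (21,9) 1 'f'
  23: (9,19) 0 ''
  24: (19,23) 1 'g'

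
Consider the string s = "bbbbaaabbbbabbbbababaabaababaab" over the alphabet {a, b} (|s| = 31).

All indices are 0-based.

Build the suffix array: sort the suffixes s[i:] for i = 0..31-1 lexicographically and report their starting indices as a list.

[4, 28, 20, 23, 5, 29, 26, 18, 21, 24, 16, 11, 6, 30, 3, 27, 19, 22, 25, 17, 15, 10, 2, 14, 9, 1, 13, 8, 0, 12, 7]

rank→(start, suffix):
  0 → (4, 'aaabbbbabbbbababaabaababaab')
  1 → (28, 'aab')
  2 → (20, 'aabaababaab')
  3 → (23, 'aababaab')
  4 → (5, 'aabbbbabbbbababaabaababaab')
  5 → (29, 'ab')
  6 → (26, 'abaab')
  7 → (18, 'abaabaababaab')
  8 → (21, 'abaababaab')
  9 → (24, 'ababaab')
  10 → (16, 'ababaabaababaab')
  11 → (11, 'abbbbababaabaababaab')
  12 → (6, 'abbbbabbbbababaabaababaab')
  13 → (30, 'b')
  14 → (3, 'baaabbbbabbbbababaabaababaab')
  15 → (27, 'baab')
  16 → (19, 'baabaababaab')
  17 → (22, 'baababaab')
  18 → (25, 'babaab')
  19 → (17, 'babaabaababaab')
  20 → (15, 'bababaabaababaab')
  21 → (10, 'babbbbababaabaababaab')
  22 → (2, 'bbaaabbbbabbbbababaabaababaab')
  23 → (14, 'bbababaabaababaab')
  24 → (9, 'bbabbbbababaabaababaab')
  25 → (1, 'bbbaaabbbbabbbbababaabaababaab')
  26 → (13, 'bbbababaabaababaab')
  27 → (8, 'bbbabbbbababaabaababaab')
  28 → (0, 'bbbbaaabbbbabbbbababaabaababaab')
  29 → (12, 'bbbbababaabaababaab')
  30 → (7, 'bbbbabbbbababaabaababaab')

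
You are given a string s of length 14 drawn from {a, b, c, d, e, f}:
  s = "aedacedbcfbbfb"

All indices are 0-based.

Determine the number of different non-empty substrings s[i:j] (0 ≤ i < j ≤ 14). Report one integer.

sorted suffixes:
  #0 SA[0]=3  'acedbcfbbfb'
  #1 SA[1]=0  'aedacedbcfbbfb'
  #2 SA[2]=13  'b'
  #3 SA[3]=10  'bbfb'
  #4 SA[4]=7  'bcfbbfb'
  #5 SA[5]=11  'bfb'
  #6 SA[6]=4  'cedbcfbbfb'
  #7 SA[7]=8  'cfbbfb'
  #8 SA[8]=2  'dacedbcfbbfb'
  #9 SA[9]=6  'dbcfbbfb'
  #10 SA[10]=1  'edacedbcfbbfb'
  #11 SA[11]=5  'edbcfbbfb'
  #12 SA[12]=12  'fb'
  #13 SA[13]=9  'fbbfb'

SA = [3, 0, 13, 10, 7, 11, 4, 8, 2, 6, 1, 5, 12, 9]
rank  pair      lcp
   1  s[3:],s[0:]  1  'a'
   2  s[0:],s[13:]  0  ''
   3  s[13:],s[10:]  1  'b'
   4  s[10:],s[7:]  1  'b'
   5  s[7:],s[11:]  1  'b'
   6  s[11:],s[4:]  0  ''
   7  s[4:],s[8:]  1  'c'
   8  s[8:],s[2:]  0  ''
   9  s[2:],s[6:]  1  'd'
  10  s[6:],s[1:]  0  ''
  11  s[1:],s[5:]  2  'ed'
  12  s[5:],s[12:]  0  ''
  13  s[12:],s[9:]  2  'fb'

n(n+1)/2 = 14·15/2 = 105
Σ LCP = 0 + 1 + 0 + 1 + 1 + 1 + 0 + 1 + 0 + 1 + 0 + 2 + 0 + 2 = 10
distinct = 105 − 10 = 95

95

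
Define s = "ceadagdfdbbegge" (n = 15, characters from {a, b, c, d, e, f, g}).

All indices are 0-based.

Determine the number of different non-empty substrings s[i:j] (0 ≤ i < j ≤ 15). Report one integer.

112

rank→(start, suffix):
  0 → (2, 'adagdfdbbegge')
  1 → (4, 'agdfdbbegge')
  2 → (9, 'bbegge')
  3 → (10, 'begge')
  4 → (0, 'ceadagdfdbbegge')
  5 → (3, 'dagdfdbbegge')
  6 → (8, 'dbbegge')
  7 → (6, 'dfdbbegge')
  8 → (14, 'e')
  9 → (1, 'eadagdfdbbegge')
  10 → (11, 'egge')
  11 → (7, 'fdbbegge')
  12 → (5, 'gdfdbbegge')
  13 → (13, 'ge')
  14 → (12, 'gge')

SA = [2, 4, 9, 10, 0, 3, 8, 6, 14, 1, 11, 7, 5, 13, 12]
[i] adj suffixes → lcp
  [1] 2/4 → 1 ('a')
  [2] 4/9 → 0 ('')
  [3] 9/10 → 1 ('b')
  [4] 10/0 → 0 ('')
  [5] 0/3 → 0 ('')
  [6] 3/8 → 1 ('d')
  [7] 8/6 → 1 ('d')
  [8] 6/14 → 0 ('')
  [9] 14/1 → 1 ('e')
  [10] 1/11 → 1 ('e')
  [11] 11/7 → 0 ('')
  [12] 7/5 → 0 ('')
  [13] 5/13 → 1 ('g')
  [14] 13/12 → 1 ('g')

n(n+1)/2 = 15·16/2 = 120
Σ LCP = 0 + 1 + 0 + 1 + 0 + 0 + 1 + 1 + 0 + 1 + 1 + 0 + 0 + 1 + 1 = 8
distinct = 120 − 8 = 112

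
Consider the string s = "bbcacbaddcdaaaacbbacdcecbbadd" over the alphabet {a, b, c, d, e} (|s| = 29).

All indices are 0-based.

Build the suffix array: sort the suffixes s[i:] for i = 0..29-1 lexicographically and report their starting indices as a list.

rank→(start, suffix):
  0 → (11, 'aaaacbbacdcecbbadd')
  1 → (12, 'aaacbbacdcecbbadd')
  2 → (13, 'aacbbacdcecbbadd')
  3 → (3, 'acbaddcdaaaacbbacdcecbbadd')
  4 → (14, 'acbbacdcecbbadd')
  5 → (18, 'acdcecbbadd')
  6 → (26, 'add')
  7 → (6, 'addcdaaaacbbacdcecbbadd')
  8 → (17, 'bacdcecbbadd')
  9 → (25, 'badd')
  10 → (5, 'baddcdaaaacbbacdcecbbadd')
  11 → (16, 'bbacdcecbbadd')
  12 → (24, 'bbadd')
  13 → (0, 'bbcacbaddcdaaaacbbacdcecbbadd')
  14 → (1, 'bcacbaddcdaaaacbbacdcecbbadd')
  15 → (2, 'cacbaddcdaaaacbbacdcecbbadd')
  16 → (4, 'cbaddcdaaaacbbacdcecbbadd')
  17 → (15, 'cbbacdcecbbadd')
  18 → (23, 'cbbadd')
  19 → (9, 'cdaaaacbbacdcecbbadd')
  20 → (19, 'cdcecbbadd')
  21 → (21, 'cecbbadd')
  22 → (28, 'd')
  23 → (10, 'daaaacbbacdcecbbadd')
  24 → (8, 'dcdaaaacbbacdcecbbadd')
  25 → (20, 'dcecbbadd')
  26 → (27, 'dd')
  27 → (7, 'ddcdaaaacbbacdcecbbadd')
  28 → (22, 'ecbbadd')

[11, 12, 13, 3, 14, 18, 26, 6, 17, 25, 5, 16, 24, 0, 1, 2, 4, 15, 23, 9, 19, 21, 28, 10, 8, 20, 27, 7, 22]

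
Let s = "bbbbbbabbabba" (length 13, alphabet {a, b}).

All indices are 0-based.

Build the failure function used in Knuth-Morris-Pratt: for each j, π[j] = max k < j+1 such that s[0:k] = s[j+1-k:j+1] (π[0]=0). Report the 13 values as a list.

[0, 1, 2, 3, 4, 5, 0, 1, 2, 0, 1, 2, 0]

π[0] = 0
j=1 s[j]='b': π[1]=1 (border 'b')
j=2 s[j]='b': π[2]=2 (border 'bb')
j=3 s[j]='b': π[3]=3 (border 'bbb')
j=4 s[j]='b': π[4]=4 (border 'bbbb')
j=5 s[j]='b': π[5]=5 (border 'bbbbb')
j=6 s[j]='a': k: 5→4→3→2→1→0; π[6]=0 (border '')
j=7 s[j]='b': π[7]=1 (border 'b')
j=8 s[j]='b': π[8]=2 (border 'bb')
j=9 s[j]='a': k: 2→1→0; π[9]=0 (border '')
j=10 s[j]='b': π[10]=1 (border 'b')
j=11 s[j]='b': π[11]=2 (border 'bb')
j=12 s[j]='a': k: 2→1→0; π[12]=0 (border '')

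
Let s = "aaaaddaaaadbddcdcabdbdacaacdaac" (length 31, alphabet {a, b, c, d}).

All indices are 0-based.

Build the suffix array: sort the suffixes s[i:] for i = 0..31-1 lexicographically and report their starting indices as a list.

rank | idx | suffix
   0 |   6 | aaaadbddcdcabdbdacaacdaac
   1 |   0 | aaaaddaaaadbddcdcabdbdacaacdaac
   2 |   7 | aaadbddcdcabdbdacaacdaac
   3 |   1 | aaaddaaaadbddcdcabdbdacaacdaac
   4 |  28 | aac
   5 |  24 | aacdaac
   6 |   8 | aadbddcdcabdbdacaacdaac
   7 |   2 | aaddaaaadbddcdcabdbdacaacdaac
   8 |  17 | abdbdacaacdaac
   9 |  29 | ac
  10 |  22 | acaacdaac
  11 |  25 | acdaac
  12 |   9 | adbddcdcabdbdacaacdaac
  13 |   3 | addaaaadbddcdcabdbdacaacdaac
  14 |  20 | bdacaacdaac
  15 |  18 | bdbdacaacdaac
  16 |  11 | bddcdcabdbdacaacdaac
  17 |  30 | c
  18 |  23 | caacdaac
  19 |  16 | cabdbdacaacdaac
  20 |  26 | cdaac
  21 |  14 | cdcabdbdacaacdaac
  22 |   5 | daaaadbddcdcabdbdacaacdaac
  23 |  27 | daac
  24 |  21 | dacaacdaac
  25 |  19 | dbdacaacdaac
  26 |  10 | dbddcdcabdbdacaacdaac
  27 |  15 | dcabdbdacaacdaac
  28 |  13 | dcdcabdbdacaacdaac
  29 |   4 | ddaaaadbddcdcabdbdacaacdaac
  30 |  12 | ddcdcabdbdacaacdaac

[6, 0, 7, 1, 28, 24, 8, 2, 17, 29, 22, 25, 9, 3, 20, 18, 11, 30, 23, 16, 26, 14, 5, 27, 21, 19, 10, 15, 13, 4, 12]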